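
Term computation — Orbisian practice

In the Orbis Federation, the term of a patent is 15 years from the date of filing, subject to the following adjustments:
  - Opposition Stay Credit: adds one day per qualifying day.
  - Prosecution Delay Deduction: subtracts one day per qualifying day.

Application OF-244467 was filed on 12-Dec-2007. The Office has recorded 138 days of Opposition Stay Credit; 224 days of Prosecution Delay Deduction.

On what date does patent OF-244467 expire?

Base term: filing date + 15 years → 12 December 2022.
Opposition Stay Credit: +138 days → 29 April 2023.
Prosecution Delay Deduction: −224 days → 17 September 2022.

2022-09-17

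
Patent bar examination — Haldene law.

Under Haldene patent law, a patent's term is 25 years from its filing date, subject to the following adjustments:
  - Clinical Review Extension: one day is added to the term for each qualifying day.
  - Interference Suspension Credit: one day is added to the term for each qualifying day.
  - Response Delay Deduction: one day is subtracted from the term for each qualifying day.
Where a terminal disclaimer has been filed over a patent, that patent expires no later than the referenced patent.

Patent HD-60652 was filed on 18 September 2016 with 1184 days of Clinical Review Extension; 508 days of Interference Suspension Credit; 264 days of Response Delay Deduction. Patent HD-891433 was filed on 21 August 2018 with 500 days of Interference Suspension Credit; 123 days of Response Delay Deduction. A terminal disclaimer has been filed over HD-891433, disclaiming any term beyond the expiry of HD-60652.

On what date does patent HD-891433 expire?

Natural term of HD-891433:
  Base: filing + 25 years → 21 August 2043.
  Interference Suspension Credit: +500 days → 2 January 2045.
  Response Delay Deduction: −123 days → 1 September 2044.
Expiry of referenced patent HD-60652:
  Base: filing + 25 years → 18 September 2041.
  Clinical Review Extension: +1184 days → 15 December 2044.
  Interference Suspension Credit: +508 days → 7 May 2046.
  Response Delay Deduction: −264 days → 16 August 2045.
Terminal disclaimer: HD-891433 expires on the earlier of 1 September 2044 and 16 August 2045.

September 1, 2044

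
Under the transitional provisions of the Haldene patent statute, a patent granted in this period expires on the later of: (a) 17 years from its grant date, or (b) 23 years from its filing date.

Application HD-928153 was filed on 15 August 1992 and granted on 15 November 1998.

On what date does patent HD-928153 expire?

(a) grant + 17 years → 15 November 2015.
(b) filing + 23 years → 15 August 2015.
Later of the two: 15 November 2015.

2015-11-15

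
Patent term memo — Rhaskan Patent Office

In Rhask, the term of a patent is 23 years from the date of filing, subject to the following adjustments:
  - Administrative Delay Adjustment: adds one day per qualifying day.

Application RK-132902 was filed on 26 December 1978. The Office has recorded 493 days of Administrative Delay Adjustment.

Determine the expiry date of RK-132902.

May 3, 2003

Base term: filing date + 23 years → 26 December 2001.
Administrative Delay Adjustment: +493 days → 3 May 2003.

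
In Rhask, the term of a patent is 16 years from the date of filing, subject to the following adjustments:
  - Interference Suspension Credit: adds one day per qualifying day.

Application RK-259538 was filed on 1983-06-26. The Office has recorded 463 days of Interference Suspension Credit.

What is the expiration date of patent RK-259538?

Base term: filing date + 16 years → 26 June 1999.
Interference Suspension Credit: +463 days → 1 October 2000.

2000-10-01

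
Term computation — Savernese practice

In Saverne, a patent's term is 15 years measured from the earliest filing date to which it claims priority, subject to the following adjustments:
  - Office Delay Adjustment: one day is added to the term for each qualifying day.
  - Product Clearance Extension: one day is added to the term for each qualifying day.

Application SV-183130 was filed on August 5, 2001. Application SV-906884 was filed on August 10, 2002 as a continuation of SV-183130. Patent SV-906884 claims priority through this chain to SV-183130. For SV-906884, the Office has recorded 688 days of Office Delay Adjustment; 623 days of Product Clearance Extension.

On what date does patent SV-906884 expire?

Earliest priority filing: 5 August 2001.
Base term: 5 August 2001 + 15 years → 5 August 2016.
Office Delay Adjustment: +688 days → 24 June 2018.
Product Clearance Extension: +623 days → 8 March 2020.

2020-03-08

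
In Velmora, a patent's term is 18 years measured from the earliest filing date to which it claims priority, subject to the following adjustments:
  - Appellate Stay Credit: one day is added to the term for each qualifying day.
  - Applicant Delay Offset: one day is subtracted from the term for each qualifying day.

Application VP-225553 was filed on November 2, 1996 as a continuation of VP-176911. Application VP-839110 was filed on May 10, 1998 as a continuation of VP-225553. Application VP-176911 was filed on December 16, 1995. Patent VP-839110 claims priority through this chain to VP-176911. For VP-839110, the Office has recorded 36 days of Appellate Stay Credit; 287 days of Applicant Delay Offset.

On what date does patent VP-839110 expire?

Earliest priority filing: 16 December 1995.
Base term: 16 December 1995 + 18 years → 16 December 2013.
Appellate Stay Credit: +36 days → 21 January 2014.
Applicant Delay Offset: −287 days → 9 April 2013.

2013-04-09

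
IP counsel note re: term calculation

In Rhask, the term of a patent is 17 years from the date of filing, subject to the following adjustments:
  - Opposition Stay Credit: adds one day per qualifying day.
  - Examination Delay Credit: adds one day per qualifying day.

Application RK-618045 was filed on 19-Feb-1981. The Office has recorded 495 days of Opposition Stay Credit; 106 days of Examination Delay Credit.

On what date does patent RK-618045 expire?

Base term: filing date + 17 years → 19 February 1998.
Opposition Stay Credit: +495 days → 29 June 1999.
Examination Delay Credit: +106 days → 13 October 1999.

1999-10-13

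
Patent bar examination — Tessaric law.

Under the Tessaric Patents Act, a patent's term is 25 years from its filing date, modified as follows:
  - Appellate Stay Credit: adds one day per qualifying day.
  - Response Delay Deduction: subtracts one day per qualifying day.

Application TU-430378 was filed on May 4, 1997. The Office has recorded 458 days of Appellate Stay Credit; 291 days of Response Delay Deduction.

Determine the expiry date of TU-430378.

Base term: filing date + 25 years → 4 May 2022.
Appellate Stay Credit: +458 days → 5 August 2023.
Response Delay Deduction: −291 days → 18 October 2022.

October 18, 2022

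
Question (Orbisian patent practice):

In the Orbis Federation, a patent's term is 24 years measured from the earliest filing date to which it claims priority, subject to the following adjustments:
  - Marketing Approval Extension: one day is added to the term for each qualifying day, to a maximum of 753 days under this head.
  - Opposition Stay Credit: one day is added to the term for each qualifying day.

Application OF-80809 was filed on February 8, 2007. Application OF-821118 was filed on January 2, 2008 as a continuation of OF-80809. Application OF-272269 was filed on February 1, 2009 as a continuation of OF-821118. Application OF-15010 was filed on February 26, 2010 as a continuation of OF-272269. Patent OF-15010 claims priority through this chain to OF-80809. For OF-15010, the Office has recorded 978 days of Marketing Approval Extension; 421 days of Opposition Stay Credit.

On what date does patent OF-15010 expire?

Earliest priority filing: 8 February 2007.
Base term: 8 February 2007 + 24 years → 8 February 2031.
Marketing Approval Extension: 978 days claimed exceeds the 753-day cap, so +753 days → 2 March 2033.
Opposition Stay Credit: +421 days → 27 April 2034.

2034-04-27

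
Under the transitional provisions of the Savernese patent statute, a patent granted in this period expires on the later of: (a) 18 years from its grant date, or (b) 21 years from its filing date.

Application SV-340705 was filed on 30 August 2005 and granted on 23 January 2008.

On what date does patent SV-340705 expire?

2026-08-30

(a) grant + 18 years → 23 January 2026.
(b) filing + 21 years → 30 August 2026.
Later of the two: 30 August 2026.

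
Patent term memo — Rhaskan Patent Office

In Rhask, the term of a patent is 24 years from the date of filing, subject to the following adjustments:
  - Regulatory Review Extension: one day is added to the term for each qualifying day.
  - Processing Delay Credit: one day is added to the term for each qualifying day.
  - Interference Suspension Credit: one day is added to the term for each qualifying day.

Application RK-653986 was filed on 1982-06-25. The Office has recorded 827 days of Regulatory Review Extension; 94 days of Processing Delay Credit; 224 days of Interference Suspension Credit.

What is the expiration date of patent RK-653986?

Base term: filing date + 24 years → 25 June 2006.
Regulatory Review Extension: +827 days → 29 September 2008.
Processing Delay Credit: +94 days → 1 January 2009.
Interference Suspension Credit: +224 days → 13 August 2009.

August 13, 2009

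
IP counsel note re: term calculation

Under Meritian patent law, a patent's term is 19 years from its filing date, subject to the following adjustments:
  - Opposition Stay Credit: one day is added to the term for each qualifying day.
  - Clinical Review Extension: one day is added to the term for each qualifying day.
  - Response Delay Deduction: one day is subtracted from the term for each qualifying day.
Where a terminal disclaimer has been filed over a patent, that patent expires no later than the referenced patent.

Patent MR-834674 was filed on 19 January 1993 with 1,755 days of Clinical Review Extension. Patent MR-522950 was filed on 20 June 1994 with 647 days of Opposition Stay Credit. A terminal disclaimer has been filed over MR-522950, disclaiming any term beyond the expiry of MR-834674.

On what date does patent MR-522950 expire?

March 29, 2015

Natural term of MR-522950:
  Base: filing + 19 years → 20 June 2013.
  Opposition Stay Credit: +647 days → 29 March 2015.
Expiry of referenced patent MR-834674:
  Base: filing + 19 years → 19 January 2012.
  Clinical Review Extension: +1755 days → 8 November 2016.
Terminal disclaimer: MR-522950 expires on the earlier of 29 March 2015 and 8 November 2016.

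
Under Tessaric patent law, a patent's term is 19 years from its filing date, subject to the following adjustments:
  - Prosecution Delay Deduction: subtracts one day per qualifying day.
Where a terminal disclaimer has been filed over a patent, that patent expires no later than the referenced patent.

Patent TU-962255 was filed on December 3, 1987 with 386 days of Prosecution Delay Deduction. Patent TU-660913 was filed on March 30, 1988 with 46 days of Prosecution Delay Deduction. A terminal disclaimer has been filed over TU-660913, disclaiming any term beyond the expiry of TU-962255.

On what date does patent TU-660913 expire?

2005-11-12

Natural term of TU-660913:
  Base: filing + 19 years → 30 March 2007.
  Prosecution Delay Deduction: −46 days → 12 February 2007.
Expiry of referenced patent TU-962255:
  Base: filing + 19 years → 3 December 2006.
  Prosecution Delay Deduction: −386 days → 12 November 2005.
Terminal disclaimer: TU-660913 expires on the earlier of 12 February 2007 and 12 November 2005.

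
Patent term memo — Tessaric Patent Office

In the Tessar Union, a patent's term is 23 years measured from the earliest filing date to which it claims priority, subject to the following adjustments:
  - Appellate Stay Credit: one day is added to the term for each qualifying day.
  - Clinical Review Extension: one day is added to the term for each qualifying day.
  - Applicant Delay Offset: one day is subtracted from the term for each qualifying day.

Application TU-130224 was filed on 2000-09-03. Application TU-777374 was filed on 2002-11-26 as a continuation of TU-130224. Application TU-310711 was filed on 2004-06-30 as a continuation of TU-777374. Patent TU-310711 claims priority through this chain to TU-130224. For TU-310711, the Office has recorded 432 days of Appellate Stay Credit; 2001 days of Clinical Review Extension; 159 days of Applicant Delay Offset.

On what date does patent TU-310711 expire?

Earliest priority filing: 3 September 2000.
Base term: 3 September 2000 + 23 years → 3 September 2023.
Appellate Stay Credit: +432 days → 8 November 2024.
Clinical Review Extension: +2001 days → 2 May 2030.
Applicant Delay Offset: −159 days → 24 November 2029.

November 24, 2029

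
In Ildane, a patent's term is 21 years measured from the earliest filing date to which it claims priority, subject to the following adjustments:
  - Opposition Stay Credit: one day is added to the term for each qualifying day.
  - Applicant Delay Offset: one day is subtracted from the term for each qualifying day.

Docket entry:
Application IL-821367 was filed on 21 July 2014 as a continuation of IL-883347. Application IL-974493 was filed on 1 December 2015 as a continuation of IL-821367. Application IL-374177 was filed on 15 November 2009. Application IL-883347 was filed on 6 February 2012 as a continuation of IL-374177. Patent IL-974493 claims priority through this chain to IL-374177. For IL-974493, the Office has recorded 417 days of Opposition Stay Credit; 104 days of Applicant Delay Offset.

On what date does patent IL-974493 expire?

September 24, 2031

Earliest priority filing: 15 November 2009.
Base term: 15 November 2009 + 21 years → 15 November 2030.
Opposition Stay Credit: +417 days → 6 January 2032.
Applicant Delay Offset: −104 days → 24 September 2031.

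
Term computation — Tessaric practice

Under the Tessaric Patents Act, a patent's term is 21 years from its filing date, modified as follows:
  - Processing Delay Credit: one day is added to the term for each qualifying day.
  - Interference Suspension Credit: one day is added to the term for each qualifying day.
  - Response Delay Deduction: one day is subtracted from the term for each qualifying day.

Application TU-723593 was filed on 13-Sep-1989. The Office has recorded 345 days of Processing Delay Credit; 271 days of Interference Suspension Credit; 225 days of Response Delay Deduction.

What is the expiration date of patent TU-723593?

Base term: filing date + 21 years → 13 September 2010.
Processing Delay Credit: +345 days → 24 August 2011.
Interference Suspension Credit: +271 days → 21 May 2012.
Response Delay Deduction: −225 days → 9 October 2011.

2011-10-09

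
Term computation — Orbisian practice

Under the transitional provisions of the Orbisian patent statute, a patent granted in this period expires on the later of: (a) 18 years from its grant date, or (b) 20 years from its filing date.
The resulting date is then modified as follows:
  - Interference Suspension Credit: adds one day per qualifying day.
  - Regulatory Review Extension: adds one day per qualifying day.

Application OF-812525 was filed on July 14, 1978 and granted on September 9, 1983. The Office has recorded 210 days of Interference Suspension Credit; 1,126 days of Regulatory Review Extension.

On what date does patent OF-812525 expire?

May 7, 2005

(a) grant + 18 years → 9 September 2001.
(b) filing + 20 years → 14 July 1998.
Later of the two: 9 September 2001.
Interference Suspension Credit: +210 days → 7 April 2002.
Regulatory Review Extension: +1126 days → 7 May 2005.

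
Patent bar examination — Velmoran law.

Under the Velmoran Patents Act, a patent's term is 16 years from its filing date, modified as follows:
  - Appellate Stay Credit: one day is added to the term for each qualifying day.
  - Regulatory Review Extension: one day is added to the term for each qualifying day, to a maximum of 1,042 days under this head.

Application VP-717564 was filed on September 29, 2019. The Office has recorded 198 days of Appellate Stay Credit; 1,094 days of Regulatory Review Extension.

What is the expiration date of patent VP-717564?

2039-02-20

Base term: filing date + 16 years → 29 September 2035.
Appellate Stay Credit: +198 days → 14 April 2036.
Regulatory Review Extension: 1094 days claimed exceeds the 1042-day cap, so +1042 days → 20 February 2039.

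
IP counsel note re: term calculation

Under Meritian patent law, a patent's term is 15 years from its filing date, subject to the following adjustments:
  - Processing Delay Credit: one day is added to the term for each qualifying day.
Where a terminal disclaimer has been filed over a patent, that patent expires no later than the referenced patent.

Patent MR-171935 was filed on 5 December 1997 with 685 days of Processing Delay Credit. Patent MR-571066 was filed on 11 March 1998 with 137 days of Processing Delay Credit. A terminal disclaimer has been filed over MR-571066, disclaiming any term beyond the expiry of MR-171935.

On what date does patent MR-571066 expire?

July 26, 2013

Natural term of MR-571066:
  Base: filing + 15 years → 11 March 2013.
  Processing Delay Credit: +137 days → 26 July 2013.
Expiry of referenced patent MR-171935:
  Base: filing + 15 years → 5 December 2012.
  Processing Delay Credit: +685 days → 21 October 2014.
Terminal disclaimer: MR-571066 expires on the earlier of 26 July 2013 and 21 October 2014.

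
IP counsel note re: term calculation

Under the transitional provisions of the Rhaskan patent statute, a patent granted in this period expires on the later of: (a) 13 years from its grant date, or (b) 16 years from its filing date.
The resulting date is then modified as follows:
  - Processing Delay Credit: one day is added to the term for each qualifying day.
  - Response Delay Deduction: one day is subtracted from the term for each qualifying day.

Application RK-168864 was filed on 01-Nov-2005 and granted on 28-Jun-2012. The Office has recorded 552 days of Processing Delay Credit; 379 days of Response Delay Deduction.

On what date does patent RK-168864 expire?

(a) grant + 13 years → 28 June 2025.
(b) filing + 16 years → 1 November 2021.
Later of the two: 28 June 2025.
Processing Delay Credit: +552 days → 1 January 2027.
Response Delay Deduction: −379 days → 18 December 2025.

December 18, 2025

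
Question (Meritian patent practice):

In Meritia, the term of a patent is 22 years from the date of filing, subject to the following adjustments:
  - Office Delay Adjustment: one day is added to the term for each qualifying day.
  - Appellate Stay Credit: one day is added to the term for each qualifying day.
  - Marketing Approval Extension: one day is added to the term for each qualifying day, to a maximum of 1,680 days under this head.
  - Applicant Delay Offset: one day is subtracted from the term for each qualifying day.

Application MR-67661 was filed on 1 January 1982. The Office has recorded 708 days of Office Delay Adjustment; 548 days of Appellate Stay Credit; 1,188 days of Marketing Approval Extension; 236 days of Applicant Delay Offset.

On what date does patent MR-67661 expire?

Base term: filing date + 22 years → 1 January 2004.
Office Delay Adjustment: +708 days → 9 December 2005.
Appellate Stay Credit: +548 days → 10 June 2007.
Marketing Approval Extension: 1188 days (within the 1680-day cap) → +1188 days → 10 September 2010.
Applicant Delay Offset: −236 days → 17 January 2010.

January 17, 2010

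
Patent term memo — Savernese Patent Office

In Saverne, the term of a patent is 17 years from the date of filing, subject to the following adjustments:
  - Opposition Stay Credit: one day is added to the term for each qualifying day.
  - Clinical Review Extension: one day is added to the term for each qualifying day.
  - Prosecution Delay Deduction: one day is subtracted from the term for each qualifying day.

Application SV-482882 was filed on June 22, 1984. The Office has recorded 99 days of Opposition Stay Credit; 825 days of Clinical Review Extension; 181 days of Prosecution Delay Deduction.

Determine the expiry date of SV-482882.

Base term: filing date + 17 years → 22 June 2001.
Opposition Stay Credit: +99 days → 29 September 2001.
Clinical Review Extension: +825 days → 2 January 2004.
Prosecution Delay Deduction: −181 days → 5 July 2003.

July 5, 2003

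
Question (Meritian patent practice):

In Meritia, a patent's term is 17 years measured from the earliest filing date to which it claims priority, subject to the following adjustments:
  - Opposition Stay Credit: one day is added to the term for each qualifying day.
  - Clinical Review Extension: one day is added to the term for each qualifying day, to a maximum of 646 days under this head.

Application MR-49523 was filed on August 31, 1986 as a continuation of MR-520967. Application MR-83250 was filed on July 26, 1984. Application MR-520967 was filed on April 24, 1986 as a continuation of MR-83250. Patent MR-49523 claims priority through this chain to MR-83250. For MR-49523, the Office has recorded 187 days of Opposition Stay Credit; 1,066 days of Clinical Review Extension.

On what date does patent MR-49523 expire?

Earliest priority filing: 26 July 1984.
Base term: 26 July 1984 + 17 years → 26 July 2001.
Opposition Stay Credit: +187 days → 29 January 2002.
Clinical Review Extension: 1066 days claimed exceeds the 646-day cap, so +646 days → 6 November 2003.

2003-11-06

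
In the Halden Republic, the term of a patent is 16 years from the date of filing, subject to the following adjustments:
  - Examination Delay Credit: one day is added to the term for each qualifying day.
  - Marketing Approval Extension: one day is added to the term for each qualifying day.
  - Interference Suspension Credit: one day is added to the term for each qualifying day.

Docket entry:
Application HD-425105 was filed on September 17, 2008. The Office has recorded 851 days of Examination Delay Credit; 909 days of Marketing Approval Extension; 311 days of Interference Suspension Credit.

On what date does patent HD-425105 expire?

May 20, 2030

Base term: filing date + 16 years → 17 September 2024.
Examination Delay Credit: +851 days → 16 January 2027.
Marketing Approval Extension: +909 days → 13 July 2029.
Interference Suspension Credit: +311 days → 20 May 2030.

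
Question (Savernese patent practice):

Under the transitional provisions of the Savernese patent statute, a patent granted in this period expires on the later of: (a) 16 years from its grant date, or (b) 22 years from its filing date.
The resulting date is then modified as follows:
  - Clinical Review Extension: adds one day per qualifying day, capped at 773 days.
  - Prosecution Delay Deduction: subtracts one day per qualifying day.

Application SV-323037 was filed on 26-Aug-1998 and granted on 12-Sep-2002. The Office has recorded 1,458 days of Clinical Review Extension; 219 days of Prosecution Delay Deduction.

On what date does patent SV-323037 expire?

March 3, 2022

(a) grant + 16 years → 12 September 2018.
(b) filing + 22 years → 26 August 2020.
Later of the two: 26 August 2020.
Clinical Review Extension: 1458 days claimed exceeds the 773-day cap, so +773 days → 8 October 2022.
Prosecution Delay Deduction: −219 days → 3 March 2022.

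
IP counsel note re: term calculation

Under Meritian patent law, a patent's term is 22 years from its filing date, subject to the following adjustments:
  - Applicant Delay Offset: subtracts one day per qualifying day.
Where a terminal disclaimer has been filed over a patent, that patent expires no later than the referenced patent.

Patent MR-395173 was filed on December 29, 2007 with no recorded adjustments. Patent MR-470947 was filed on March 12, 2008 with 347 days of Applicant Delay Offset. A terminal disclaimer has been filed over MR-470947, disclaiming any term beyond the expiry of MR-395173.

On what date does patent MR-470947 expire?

March 30, 2029

Natural term of MR-470947:
  Base: filing + 22 years → 12 March 2030.
  Applicant Delay Offset: −347 days → 30 March 2029.
Expiry of referenced patent MR-395173:
  Base: filing + 22 years → 29 December 2029.
Terminal disclaimer: MR-470947 expires on the earlier of 30 March 2029 and 29 December 2029.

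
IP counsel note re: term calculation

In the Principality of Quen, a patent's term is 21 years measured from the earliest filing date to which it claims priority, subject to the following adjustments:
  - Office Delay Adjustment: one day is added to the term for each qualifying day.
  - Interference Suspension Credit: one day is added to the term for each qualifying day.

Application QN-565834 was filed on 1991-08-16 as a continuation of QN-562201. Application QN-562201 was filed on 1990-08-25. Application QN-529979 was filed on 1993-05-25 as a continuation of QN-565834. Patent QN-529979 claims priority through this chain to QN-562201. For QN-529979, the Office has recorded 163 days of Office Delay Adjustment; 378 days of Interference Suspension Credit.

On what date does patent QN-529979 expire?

Earliest priority filing: 25 August 1990.
Base term: 25 August 1990 + 21 years → 25 August 2011.
Office Delay Adjustment: +163 days → 4 February 2012.
Interference Suspension Credit: +378 days → 16 February 2013.

February 16, 2013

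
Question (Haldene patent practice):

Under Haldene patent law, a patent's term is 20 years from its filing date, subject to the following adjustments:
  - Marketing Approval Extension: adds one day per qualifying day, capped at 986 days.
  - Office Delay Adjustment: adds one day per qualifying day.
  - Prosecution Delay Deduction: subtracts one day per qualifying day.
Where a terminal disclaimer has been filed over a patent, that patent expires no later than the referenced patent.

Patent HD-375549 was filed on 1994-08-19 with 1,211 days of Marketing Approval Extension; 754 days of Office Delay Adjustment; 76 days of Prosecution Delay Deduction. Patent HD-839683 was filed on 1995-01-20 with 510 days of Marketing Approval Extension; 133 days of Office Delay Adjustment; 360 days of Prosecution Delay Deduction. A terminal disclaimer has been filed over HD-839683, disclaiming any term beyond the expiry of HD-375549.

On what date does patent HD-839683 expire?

Natural term of HD-839683:
  Base: filing + 20 years → 20 January 2015.
  Marketing Approval Extension: 510 days (within the 986-day cap) → +510 days → 13 June 2016.
  Office Delay Adjustment: +133 days → 24 October 2016.
  Prosecution Delay Deduction: −360 days → 30 October 2015.
Expiry of referenced patent HD-375549:
  Base: filing + 20 years → 19 August 2014.
  Marketing Approval Extension: 1211 days claimed exceeds the 986-day cap, so +986 days → 1 May 2017.
  Office Delay Adjustment: +754 days → 25 May 2019.
  Prosecution Delay Deduction: −76 days → 10 March 2019.
Terminal disclaimer: HD-839683 expires on the earlier of 30 October 2015 and 10 March 2019.

October 30, 2015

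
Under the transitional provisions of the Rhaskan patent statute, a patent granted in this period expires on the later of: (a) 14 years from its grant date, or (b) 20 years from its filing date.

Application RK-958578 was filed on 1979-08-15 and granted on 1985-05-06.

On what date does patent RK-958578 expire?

(a) grant + 14 years → 6 May 1999.
(b) filing + 20 years → 15 August 1999.
Later of the two: 15 August 1999.

1999-08-15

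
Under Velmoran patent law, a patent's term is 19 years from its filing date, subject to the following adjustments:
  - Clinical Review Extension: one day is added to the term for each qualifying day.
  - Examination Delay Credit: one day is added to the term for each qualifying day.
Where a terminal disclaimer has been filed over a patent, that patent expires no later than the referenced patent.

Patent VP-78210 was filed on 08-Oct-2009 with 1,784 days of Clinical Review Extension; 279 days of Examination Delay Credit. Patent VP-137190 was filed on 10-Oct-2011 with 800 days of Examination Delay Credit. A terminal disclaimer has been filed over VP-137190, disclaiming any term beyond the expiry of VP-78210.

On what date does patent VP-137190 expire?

December 18, 2032

Natural term of VP-137190:
  Base: filing + 19 years → 10 October 2030.
  Examination Delay Credit: +800 days → 18 December 2032.
Expiry of referenced patent VP-78210:
  Base: filing + 19 years → 8 October 2028.
  Clinical Review Extension: +1784 days → 27 August 2033.
  Examination Delay Credit: +279 days → 2 June 2034.
Terminal disclaimer: VP-137190 expires on the earlier of 18 December 2032 and 2 June 2034.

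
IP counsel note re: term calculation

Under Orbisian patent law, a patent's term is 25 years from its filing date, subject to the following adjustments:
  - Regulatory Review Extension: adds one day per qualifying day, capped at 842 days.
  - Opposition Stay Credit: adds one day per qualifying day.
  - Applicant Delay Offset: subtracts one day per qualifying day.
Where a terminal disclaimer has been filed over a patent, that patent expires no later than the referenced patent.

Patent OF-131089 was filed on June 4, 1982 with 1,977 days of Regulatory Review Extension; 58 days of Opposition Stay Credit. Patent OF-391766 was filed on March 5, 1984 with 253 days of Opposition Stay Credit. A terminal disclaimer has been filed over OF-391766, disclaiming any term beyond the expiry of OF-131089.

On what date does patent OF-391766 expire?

Natural term of OF-391766:
  Base: filing + 25 years → 5 March 2009.
  Opposition Stay Credit: +253 days → 13 November 2009.
Expiry of referenced patent OF-131089:
  Base: filing + 25 years → 4 June 2007.
  Regulatory Review Extension: 1977 days claimed exceeds the 842-day cap, so +842 days → 23 September 2009.
  Opposition Stay Credit: +58 days → 20 November 2009.
Terminal disclaimer: OF-391766 expires on the earlier of 13 November 2009 and 20 November 2009.

2009-11-13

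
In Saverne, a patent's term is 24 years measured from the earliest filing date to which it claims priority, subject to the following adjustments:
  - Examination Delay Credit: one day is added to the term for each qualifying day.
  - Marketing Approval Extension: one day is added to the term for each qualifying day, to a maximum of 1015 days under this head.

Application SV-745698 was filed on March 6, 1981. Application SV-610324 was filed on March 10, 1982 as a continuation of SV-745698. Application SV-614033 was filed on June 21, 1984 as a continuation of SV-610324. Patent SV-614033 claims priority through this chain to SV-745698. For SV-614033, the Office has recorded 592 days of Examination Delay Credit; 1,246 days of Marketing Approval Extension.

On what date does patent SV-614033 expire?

Earliest priority filing: 6 March 1981.
Base term: 6 March 1981 + 24 years → 6 March 2005.
Examination Delay Credit: +592 days → 19 October 2006.
Marketing Approval Extension: 1246 days claimed exceeds the 1015-day cap, so +1015 days → 30 July 2009.

2009-07-30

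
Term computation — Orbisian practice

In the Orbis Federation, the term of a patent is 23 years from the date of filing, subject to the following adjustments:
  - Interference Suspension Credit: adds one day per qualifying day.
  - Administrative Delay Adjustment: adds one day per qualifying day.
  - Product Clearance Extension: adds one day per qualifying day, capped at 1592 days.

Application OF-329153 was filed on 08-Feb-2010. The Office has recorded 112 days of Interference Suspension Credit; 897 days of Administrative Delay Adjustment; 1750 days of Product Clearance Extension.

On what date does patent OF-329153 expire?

Base term: filing date + 23 years → 8 February 2033.
Interference Suspension Credit: +112 days → 31 May 2033.
Administrative Delay Adjustment: +897 days → 14 November 2035.
Product Clearance Extension: 1750 days claimed exceeds the 1592-day cap, so +1592 days → 24 March 2040.

March 24, 2040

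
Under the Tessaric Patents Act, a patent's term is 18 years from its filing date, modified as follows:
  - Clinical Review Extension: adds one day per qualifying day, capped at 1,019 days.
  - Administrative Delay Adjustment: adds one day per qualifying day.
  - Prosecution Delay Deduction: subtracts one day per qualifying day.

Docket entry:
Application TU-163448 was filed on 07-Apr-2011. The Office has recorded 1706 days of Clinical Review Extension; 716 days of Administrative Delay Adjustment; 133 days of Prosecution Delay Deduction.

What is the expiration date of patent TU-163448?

Base term: filing date + 18 years → 7 April 2029.
Clinical Review Extension: 1706 days claimed exceeds the 1019-day cap, so +1019 days → 21 January 2032.
Administrative Delay Adjustment: +716 days → 6 January 2034.
Prosecution Delay Deduction: −133 days → 26 August 2033.

2033-08-26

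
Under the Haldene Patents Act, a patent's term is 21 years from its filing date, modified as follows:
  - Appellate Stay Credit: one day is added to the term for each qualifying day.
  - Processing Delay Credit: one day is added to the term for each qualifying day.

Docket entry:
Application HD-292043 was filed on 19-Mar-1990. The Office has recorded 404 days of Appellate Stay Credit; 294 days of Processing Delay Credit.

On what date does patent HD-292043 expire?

Base term: filing date + 21 years → 19 March 2011.
Appellate Stay Credit: +404 days → 26 April 2012.
Processing Delay Credit: +294 days → 14 February 2013.

February 14, 2013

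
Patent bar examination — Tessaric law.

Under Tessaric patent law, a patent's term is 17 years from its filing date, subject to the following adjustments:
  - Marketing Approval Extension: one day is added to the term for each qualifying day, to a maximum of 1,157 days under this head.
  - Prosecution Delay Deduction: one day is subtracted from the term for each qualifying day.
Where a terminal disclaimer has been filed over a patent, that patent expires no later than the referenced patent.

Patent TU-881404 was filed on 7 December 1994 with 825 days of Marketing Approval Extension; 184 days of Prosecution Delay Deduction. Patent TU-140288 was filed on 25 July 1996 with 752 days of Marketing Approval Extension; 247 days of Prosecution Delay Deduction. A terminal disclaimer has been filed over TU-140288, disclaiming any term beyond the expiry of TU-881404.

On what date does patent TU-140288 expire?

September 8, 2013

Natural term of TU-140288:
  Base: filing + 17 years → 25 July 2013.
  Marketing Approval Extension: 752 days (within the 1157-day cap) → +752 days → 16 August 2015.
  Prosecution Delay Deduction: −247 days → 12 December 2014.
Expiry of referenced patent TU-881404:
  Base: filing + 17 years → 7 December 2011.
  Marketing Approval Extension: 825 days (within the 1157-day cap) → +825 days → 11 March 2014.
  Prosecution Delay Deduction: −184 days → 8 September 2013.
Terminal disclaimer: TU-140288 expires on the earlier of 12 December 2014 and 8 September 2013.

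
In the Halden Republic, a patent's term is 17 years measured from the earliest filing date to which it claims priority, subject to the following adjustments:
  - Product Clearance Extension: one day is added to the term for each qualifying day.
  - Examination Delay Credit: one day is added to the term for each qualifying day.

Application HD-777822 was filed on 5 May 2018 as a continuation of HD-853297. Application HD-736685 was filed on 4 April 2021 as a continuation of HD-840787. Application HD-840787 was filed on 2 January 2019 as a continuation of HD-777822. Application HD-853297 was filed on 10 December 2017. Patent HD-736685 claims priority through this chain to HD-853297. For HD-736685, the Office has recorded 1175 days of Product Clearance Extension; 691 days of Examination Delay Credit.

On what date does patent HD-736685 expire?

January 19, 2040

Earliest priority filing: 10 December 2017.
Base term: 10 December 2017 + 17 years → 10 December 2034.
Product Clearance Extension: +1175 days → 27 February 2038.
Examination Delay Credit: +691 days → 19 January 2040.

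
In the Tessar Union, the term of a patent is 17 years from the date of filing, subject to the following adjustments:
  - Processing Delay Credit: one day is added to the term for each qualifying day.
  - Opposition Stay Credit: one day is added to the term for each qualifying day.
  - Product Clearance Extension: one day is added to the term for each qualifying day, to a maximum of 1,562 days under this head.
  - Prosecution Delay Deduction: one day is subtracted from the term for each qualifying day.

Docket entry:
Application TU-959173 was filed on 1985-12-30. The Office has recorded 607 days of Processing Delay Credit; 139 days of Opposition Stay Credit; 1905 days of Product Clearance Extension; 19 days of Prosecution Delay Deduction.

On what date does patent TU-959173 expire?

2009-04-06

Base term: filing date + 17 years → 30 December 2002.
Processing Delay Credit: +607 days → 28 August 2004.
Opposition Stay Credit: +139 days → 14 January 2005.
Product Clearance Extension: 1905 days claimed exceeds the 1562-day cap, so +1562 days → 25 April 2009.
Prosecution Delay Deduction: −19 days → 6 April 2009.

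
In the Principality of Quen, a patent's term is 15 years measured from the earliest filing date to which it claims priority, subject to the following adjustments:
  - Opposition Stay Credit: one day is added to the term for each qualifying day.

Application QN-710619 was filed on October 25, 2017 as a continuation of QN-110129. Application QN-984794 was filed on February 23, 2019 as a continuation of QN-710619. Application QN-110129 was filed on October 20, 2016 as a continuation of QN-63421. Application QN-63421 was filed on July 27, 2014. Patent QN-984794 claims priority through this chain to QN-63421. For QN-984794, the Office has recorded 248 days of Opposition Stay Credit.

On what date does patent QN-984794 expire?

2030-04-01

Earliest priority filing: 27 July 2014.
Base term: 27 July 2014 + 15 years → 27 July 2029.
Opposition Stay Credit: +248 days → 1 April 2030.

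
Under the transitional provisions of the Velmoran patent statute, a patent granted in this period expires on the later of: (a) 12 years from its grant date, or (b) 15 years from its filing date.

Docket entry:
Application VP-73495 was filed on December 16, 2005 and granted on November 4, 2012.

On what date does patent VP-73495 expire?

2024-11-04

(a) grant + 12 years → 4 November 2024.
(b) filing + 15 years → 16 December 2020.
Later of the two: 4 November 2024.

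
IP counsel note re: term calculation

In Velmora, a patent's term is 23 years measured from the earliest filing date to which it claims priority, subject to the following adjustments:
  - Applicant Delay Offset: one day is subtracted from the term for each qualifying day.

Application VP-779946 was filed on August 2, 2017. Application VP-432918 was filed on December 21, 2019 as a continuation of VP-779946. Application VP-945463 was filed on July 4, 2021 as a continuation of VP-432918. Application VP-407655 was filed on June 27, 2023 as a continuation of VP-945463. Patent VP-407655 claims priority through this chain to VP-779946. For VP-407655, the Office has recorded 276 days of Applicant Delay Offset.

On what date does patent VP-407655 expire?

Earliest priority filing: 2 August 2017.
Base term: 2 August 2017 + 23 years → 2 August 2040.
Applicant Delay Offset: −276 days → 31 October 2039.

2039-10-31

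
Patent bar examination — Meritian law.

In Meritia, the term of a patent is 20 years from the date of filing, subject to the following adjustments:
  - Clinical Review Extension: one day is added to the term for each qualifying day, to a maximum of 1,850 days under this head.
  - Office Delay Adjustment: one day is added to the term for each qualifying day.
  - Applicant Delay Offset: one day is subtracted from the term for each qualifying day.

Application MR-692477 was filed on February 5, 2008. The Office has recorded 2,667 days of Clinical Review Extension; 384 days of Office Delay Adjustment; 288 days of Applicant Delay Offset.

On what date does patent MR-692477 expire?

Base term: filing date + 20 years → 5 February 2028.
Clinical Review Extension: 2667 days claimed exceeds the 1850-day cap, so +1850 days → 28 February 2033.
Office Delay Adjustment: +384 days → 19 March 2034.
Applicant Delay Offset: −288 days → 4 June 2033.

June 4, 2033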